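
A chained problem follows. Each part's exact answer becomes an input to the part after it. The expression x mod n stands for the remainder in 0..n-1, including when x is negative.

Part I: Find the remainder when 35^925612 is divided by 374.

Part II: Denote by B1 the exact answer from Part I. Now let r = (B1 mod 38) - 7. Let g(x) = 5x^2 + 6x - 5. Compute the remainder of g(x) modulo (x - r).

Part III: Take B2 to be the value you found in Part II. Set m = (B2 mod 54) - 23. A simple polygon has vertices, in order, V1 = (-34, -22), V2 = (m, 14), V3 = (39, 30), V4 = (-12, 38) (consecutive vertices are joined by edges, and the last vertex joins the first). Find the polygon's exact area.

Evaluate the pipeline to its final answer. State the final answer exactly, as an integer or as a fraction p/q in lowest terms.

Part I: squarings mod 374: 35^1=35, 35^2=103, 35^4=137, 35^8=69, 35^16=273, 35^32=103, 35^64=137, 35^128=69, 35^256=273, 35^512=103, 35^1024=137, 35^2048=69, 35^4096=273, 35^8192=103, 35^16384=137, 35^32768=69, 35^65536=273, 35^131072=103, 35^262144=137, 35^524288=69; 35^925612 = 35^4 * 35^8 * 35^32 * 35^128 * 35^256 * 35^512 * 35^1024 * 35^2048 * 35^4096 * 35^131072 * 35^262144 * 35^524288 = 103 (mod 374); answer 103
Part II: B1 = 103; r = 20; remainder = value at the root: 5*(20)^2 + 6*(20)^1 - 5 = (2000) + (120) + (-5) = 2115; answer 2115
Part III: B2 = 2115; m = -14; cross terms: (-34*14 - -14*-22)=-784, (-14*30 - 39*14)=-966, (39*38 - -12*30)=1842, (-12*-22 - -34*38)=1556; twice the area = |1648| = 1648; area = 824; answer 824

824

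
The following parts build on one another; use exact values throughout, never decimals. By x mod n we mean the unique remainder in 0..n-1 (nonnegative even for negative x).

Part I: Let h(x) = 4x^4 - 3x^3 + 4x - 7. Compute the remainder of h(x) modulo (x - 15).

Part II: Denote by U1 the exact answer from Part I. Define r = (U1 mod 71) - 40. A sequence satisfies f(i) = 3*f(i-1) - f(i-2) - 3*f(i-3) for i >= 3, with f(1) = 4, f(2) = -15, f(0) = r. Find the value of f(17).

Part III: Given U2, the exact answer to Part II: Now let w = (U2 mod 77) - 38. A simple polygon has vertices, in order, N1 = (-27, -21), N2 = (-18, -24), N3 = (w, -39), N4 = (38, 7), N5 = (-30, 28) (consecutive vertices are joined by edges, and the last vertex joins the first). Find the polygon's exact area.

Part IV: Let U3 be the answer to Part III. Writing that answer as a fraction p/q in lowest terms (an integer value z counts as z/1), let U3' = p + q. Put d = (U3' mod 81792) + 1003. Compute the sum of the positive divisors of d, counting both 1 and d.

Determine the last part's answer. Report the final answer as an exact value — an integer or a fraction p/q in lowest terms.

6372

Part I: remainder = value at the root: 4*(15)^4 - 3*(15)^3 + 4*(15)^1 - 7 = (202500) + (-10125) + (60) + (-7) = 192428; answer 192428
Part II: U1 = 192428; r = -22; f(3) = 3*(-15) - 1*(4) - 3*(-22) = 17; iterating: f(3)=17, f(4)=54, f(5)=190, f(6)=465, f(7)=1043, f(8)=2094, f(9)=3844, f(10)=6309, f(11)=8801, f(12)=8562, f(13)=-2042, f(14)=-41091, f(15)=-146917, f(16)=-393534, f(17)=-910412; answer -910412
Part III: U2 = -910412; w = -2; cross terms: (-27*-24 - -18*-21)=270, (-18*-39 - -2*-24)=654, (-2*7 - 38*-39)=1468, (38*28 - -30*7)=1274, (-30*-21 - -27*28)=1386; twice the area = |5052| = 5052; area = 2526; answer 2526
Part IV: U3 = 2526; threaded value p + q = 2527; d = 3530; 3530 = 2 * 5 * 353; sigma = (1 + 2) * (1 + 5) * (1 + 353) = 3 * 6 * 354 = 6372; answer 6372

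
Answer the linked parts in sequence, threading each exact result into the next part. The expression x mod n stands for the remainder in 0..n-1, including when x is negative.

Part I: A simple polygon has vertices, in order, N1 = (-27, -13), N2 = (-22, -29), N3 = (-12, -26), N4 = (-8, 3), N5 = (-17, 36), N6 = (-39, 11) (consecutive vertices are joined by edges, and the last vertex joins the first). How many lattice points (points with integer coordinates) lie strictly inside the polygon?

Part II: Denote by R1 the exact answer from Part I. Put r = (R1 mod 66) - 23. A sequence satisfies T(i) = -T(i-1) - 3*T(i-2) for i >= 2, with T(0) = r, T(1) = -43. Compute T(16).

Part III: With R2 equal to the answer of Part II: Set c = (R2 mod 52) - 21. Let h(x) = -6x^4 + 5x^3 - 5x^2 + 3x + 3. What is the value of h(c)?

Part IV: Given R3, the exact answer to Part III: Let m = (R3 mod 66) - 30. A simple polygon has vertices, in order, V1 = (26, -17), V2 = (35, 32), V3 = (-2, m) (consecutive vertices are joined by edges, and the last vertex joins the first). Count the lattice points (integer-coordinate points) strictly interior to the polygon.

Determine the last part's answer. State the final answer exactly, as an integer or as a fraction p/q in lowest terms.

676

Part I: cross terms: (-27*-29 - -22*-13)=497, (-22*-26 - -12*-29)=224, (-12*3 - -8*-26)=-244, (-8*36 - -17*3)=-237, (-17*11 - -39*36)=1217, (-39*-13 - -27*11)=804; twice the area = |2261| = 2261; area = 2261/2; boundary points = 1 + 1 + 1 + 3 + 1 + 12 = 19; strictly interior points = area - boundary/2 + 1 = 1122; answer 1122
Part II: R1 = 1122; r = -23; T(2) = -1*(-43) - 3*(-23) = 112; iterating: T(2)=112, T(3)=17, T(4)=-353, T(5)=302, T(6)=757, T(7)=-1663, T(8)=-608, T(9)=5597, T(10)=-3773, T(11)=-13018, T(12)=24337, T(13)=14717, T(14)=-87728, T(15)=43577, T(16)=219607; answer 219607
Part III: R2 = 219607; c = -10; -6*(-10)^4 + 5*(-10)^3 - 5*(-10)^2 + 3*(-10)^1 + 3 = (-60000) + (-5000) + (-500) + (-30) + (3) = -65527; answer -65527
Part IV: R3 = -65527; m = -19; cross terms: (26*32 - 35*-17)=1427, (35*-19 - -2*32)=-601, (-2*-17 - 26*-19)=528; twice the area = |1354| = 1354; area = 677; boundary points = 1 + 1 + 2 = 4; strictly interior points = area - boundary/2 + 1 = 676; answer 676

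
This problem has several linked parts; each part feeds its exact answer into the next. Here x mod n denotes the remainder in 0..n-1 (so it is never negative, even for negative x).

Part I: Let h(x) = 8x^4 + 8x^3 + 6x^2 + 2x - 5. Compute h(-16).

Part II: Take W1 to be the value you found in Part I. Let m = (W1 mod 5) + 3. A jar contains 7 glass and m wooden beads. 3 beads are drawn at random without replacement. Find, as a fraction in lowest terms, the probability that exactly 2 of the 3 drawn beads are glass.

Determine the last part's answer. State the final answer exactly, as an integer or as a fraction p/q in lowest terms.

Part I: 8*(-16)^4 + 8*(-16)^3 + 6*(-16)^2 + 2*(-16)^1 - 5 = (524288) + (-32768) + (1536) + (-32) + (-5) = 493019; answer 493019
Part II: W1 = 493019; m = 7; total draws C(14,3) = 364; favorable C(7,2)*C(7,1) = 147; P = 21/52; answer 21/52

21/52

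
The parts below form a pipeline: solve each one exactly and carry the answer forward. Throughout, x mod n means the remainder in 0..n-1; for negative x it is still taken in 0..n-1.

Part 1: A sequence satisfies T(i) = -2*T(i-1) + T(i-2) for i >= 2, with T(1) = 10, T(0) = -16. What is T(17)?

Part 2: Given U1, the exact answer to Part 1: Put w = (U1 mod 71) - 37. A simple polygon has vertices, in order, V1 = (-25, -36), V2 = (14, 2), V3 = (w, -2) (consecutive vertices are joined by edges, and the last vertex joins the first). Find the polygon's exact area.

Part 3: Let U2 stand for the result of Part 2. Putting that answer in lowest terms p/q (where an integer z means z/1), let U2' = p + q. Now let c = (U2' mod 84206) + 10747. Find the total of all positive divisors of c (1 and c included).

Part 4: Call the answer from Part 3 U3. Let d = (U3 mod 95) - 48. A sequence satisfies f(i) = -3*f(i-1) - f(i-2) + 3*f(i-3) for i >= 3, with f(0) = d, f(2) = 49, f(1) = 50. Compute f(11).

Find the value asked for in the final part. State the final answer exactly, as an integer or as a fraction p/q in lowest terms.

-34487

Part 1: T(2) = -2*(10) + 1*(-16) = -36; iterating: T(2)=-36, T(3)=82, T(4)=-200, T(5)=482, T(6)=-1164, T(7)=2810, T(8)=-6784, T(9)=16378, T(10)=-39540, T(11)=95458, T(12)=-230456, T(13)=556370, T(14)=-1343196, T(15)=3242762, T(16)=-7828720, T(17)=18900202; answer 18900202
Part 2: U1 = 18900202; w = -35; cross terms: (-25*2 - 14*-36)=454, (14*-2 - -35*2)=42, (-35*-36 - -25*-2)=1210; twice the area = |1706| = 1706; area = 853; answer 853
Part 3: U2 = 853; threaded value p + q = 854; c = 11601; 11601 = 3^2 * 1289; sigma = (1 + 3 + 9) * (1 + 1289) = 13 * 1290 = 16770; answer 16770
Part 4: U3 = 16770; d = 2; f(3) = -3*(49) - 1*(50) + 3*(2) = -191; iterating: f(3)=-191, f(4)=674, f(5)=-1684, f(6)=3805, f(7)=-7709, f(8)=14270, f(9)=-23686, f(10)=33661, f(11)=-34487; answer -34487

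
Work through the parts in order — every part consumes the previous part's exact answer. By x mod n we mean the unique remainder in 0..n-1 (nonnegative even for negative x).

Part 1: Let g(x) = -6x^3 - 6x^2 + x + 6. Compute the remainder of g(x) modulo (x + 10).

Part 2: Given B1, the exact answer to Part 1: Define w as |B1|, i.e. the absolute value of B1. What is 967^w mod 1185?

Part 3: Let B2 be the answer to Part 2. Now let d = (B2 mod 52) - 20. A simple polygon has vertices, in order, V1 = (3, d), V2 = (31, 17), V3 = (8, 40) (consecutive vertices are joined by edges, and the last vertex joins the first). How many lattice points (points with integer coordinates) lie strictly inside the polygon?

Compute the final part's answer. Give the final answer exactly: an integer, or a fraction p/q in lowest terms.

539

Part 1: remainder = value at the root: -6*(-10)^3 - 6*(-10)^2 + 1*(-10)^1 + 6 = (6000) + (-600) + (-10) + (6) = 5396; answer 5396
Part 2: B1 = 5396; w = 5396; squarings mod 1185: 967^1=967, 967^2=124, 967^4=1156, 967^8=841, 967^16=1021, 967^32=826, 967^64=901, 967^128=76, 967^256=1036, 967^512=871, 967^1024=241, 967^2048=16, 967^4096=256; 967^5396 = 967^4 * 967^16 * 967^256 * 967^1024 * 967^4096 = 121 (mod 1185); answer 121
Part 3: B2 = 121; d = -3; cross terms: (3*17 - 31*-3)=144, (31*40 - 8*17)=1104, (8*-3 - 3*40)=-144; twice the area = |1104| = 1104; area = 552; boundary points = 4 + 23 + 1 = 28; strictly interior points = area - boundary/2 + 1 = 539; answer 539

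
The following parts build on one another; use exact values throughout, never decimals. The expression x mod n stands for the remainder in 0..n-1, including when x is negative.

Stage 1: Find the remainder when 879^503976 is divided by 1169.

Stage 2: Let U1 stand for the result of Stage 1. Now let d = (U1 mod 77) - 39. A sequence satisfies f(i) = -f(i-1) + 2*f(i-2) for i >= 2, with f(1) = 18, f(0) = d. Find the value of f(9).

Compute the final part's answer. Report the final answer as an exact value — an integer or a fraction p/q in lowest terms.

Stage 1: squarings mod 1169: 879^1=879, 879^2=1101, 879^4=1117, 879^8=366, 879^16=690, 879^32=317, 879^64=1124, 879^128=856, 879^256=942, 879^512=93, 879^1024=466, 879^2048=891, 879^4096=130, 879^8192=534, 879^16384=1089, 879^32768=555, 879^65536=578, 879^131072=919, 879^262144=543; 879^503976 = 879^8 * 879^32 * 879^128 * 879^4096 * 879^8192 * 879^32768 * 879^65536 * 879^131072 * 879^262144 = 1 (mod 1169); answer 1
Stage 2: U1 = 1; d = -38; f(2) = -1*(18) + 2*(-38) = -94; iterating: f(2)=-94, f(3)=130, f(4)=-318, f(5)=578, f(6)=-1214, f(7)=2370, f(8)=-4798, f(9)=9538; answer 9538

9538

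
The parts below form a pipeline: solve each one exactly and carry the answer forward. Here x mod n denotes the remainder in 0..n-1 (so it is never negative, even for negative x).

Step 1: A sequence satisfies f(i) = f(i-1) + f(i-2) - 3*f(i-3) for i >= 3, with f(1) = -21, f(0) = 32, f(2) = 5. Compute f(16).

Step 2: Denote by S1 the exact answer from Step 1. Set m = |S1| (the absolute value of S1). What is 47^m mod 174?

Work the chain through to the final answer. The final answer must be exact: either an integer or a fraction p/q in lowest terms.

103

Step 1: f(3) = 1*(5) + 1*(-21) - 3*(32) = -112; iterating: f(3)=-112, f(4)=-44, f(5)=-171, f(6)=121, f(7)=82, f(8)=716, f(9)=435, f(10)=905, f(11)=-808, f(12)=-1208, f(13)=-4731, f(14)=-3515, f(15)=-4622, f(16)=6056; answer 6056
Step 2: S1 = 6056; m = 6056; squarings mod 174: 47^1=47, 47^2=121, 47^4=25, 47^8=103, 47^16=169, 47^32=25, 47^64=103, 47^128=169, 47^256=25, 47^512=103, 47^1024=169, 47^2048=25, 47^4096=103; 47^6056 = 47^8 * 47^32 * 47^128 * 47^256 * 47^512 * 47^1024 * 47^4096 = 103 (mod 174); answer 103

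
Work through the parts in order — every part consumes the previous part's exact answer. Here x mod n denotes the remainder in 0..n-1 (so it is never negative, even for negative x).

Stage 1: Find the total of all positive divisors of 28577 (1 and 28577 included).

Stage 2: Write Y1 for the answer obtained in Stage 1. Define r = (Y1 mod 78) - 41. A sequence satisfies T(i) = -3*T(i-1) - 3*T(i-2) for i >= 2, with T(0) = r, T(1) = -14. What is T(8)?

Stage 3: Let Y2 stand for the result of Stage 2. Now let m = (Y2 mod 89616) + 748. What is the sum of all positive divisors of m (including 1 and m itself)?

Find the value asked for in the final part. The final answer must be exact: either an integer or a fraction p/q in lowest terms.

89798

Stage 1: 28577 = 17 * 41^2; sigma = (1 + 17) * (1 + 41 + 1681) = 18 * 1723 = 31014; answer 31014
Stage 2: Y1 = 31014; r = 7; T(2) = -3*(-14) - 3*(7) = 21; iterating: T(2)=21, T(3)=-21, T(4)=0, T(5)=63, T(6)=-189, T(7)=378, T(8)=-567; answer -567
Stage 3: Y2 = -567; m = 89797; 89797 is prime, so its only divisors are 1 and 89797; sigma = 1 + 89797 = 89798; answer 89798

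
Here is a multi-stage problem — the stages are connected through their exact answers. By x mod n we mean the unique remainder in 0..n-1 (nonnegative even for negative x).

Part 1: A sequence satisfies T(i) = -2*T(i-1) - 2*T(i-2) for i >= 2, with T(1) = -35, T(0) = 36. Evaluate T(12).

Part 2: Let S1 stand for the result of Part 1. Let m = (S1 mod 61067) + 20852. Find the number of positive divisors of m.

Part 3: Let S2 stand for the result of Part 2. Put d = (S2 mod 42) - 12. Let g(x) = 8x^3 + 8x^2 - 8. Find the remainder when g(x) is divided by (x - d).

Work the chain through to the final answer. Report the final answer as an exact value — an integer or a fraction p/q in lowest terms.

-3592

Part 1: T(2) = -2*(-35) - 2*(36) = -2; iterating: T(2)=-2, T(3)=74, T(4)=-144, T(5)=140, T(6)=8, T(7)=-296, T(8)=576, T(9)=-560, T(10)=-32, T(11)=1184, T(12)=-2304; answer -2304
Part 2: S1 = -2304; m = 79615; 79615 = 5 * 15923; number of divisors = (1+1) * (1+1) = 4; answer 4
Part 3: S2 = 4; d = -8; remainder = value at the root: 8*(-8)^3 + 8*(-8)^2 - 8 = (-4096) + (512) + (-8) = -3592; answer -3592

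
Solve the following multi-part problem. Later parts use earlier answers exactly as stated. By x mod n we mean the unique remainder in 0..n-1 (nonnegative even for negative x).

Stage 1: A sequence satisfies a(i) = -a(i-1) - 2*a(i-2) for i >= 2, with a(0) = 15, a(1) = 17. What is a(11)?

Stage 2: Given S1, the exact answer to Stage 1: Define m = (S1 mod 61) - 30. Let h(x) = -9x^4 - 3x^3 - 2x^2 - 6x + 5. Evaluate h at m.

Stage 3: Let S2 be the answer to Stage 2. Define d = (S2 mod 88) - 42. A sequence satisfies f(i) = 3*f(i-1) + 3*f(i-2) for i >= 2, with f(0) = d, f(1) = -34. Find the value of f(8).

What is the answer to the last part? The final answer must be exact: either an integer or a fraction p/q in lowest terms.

Stage 1: a(2) = -1*(17) - 2*(15) = -47; iterating: a(2)=-47, a(3)=13, a(4)=81, a(5)=-107, a(6)=-55, a(7)=269, a(8)=-159, a(9)=-379, a(10)=697, a(11)=61; answer 61
Stage 2: S1 = 61; m = -30; -9*(-30)^4 - 3*(-30)^3 - 2*(-30)^2 - 6*(-30)^1 + 5 = (-7290000) + (81000) + (-1800) + (180) + (5) = -7210615; answer -7210615
Stage 3: S2 = -7210615; d = -25; f(2) = 3*(-34) + 3*(-25) = -177; iterating: f(2)=-177, f(3)=-633, f(4)=-2430, f(5)=-9189, f(6)=-34857, f(7)=-132138, f(8)=-500985; answer -500985

-500985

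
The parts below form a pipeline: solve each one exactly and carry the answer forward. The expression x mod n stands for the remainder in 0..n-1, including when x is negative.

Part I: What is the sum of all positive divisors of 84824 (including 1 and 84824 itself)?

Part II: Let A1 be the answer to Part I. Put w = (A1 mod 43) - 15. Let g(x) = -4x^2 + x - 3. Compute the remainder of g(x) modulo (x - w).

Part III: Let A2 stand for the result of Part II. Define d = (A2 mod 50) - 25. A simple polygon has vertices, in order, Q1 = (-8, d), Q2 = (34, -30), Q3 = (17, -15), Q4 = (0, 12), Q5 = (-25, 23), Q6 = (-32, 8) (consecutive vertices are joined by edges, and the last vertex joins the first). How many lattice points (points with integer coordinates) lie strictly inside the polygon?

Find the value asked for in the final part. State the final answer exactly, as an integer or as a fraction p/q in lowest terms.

930

Part I: 84824 = 2^3 * 23 * 461; sigma = (1 + 2 + 4 + 8) * (1 + 23) * (1 + 461) = 15 * 24 * 462 = 166320; answer 166320
Part II: A1 = 166320; w = 24; remainder = value at the root: -4*(24)^2 + 1*(24)^1 - 3 = (-2304) + (24) + (-3) = -2283; answer -2283
Part III: A2 = -2283; d = -8; cross terms: (-8*-30 - 34*-8)=512, (34*-15 - 17*-30)=0, (17*12 - 0*-15)=204, (0*23 - -25*12)=300, (-25*8 - -32*23)=536, (-32*-8 - -8*8)=320; twice the area = |1872| = 1872; area = 936; boundary points = 2 + 1 + 1 + 1 + 1 + 8 = 14; strictly interior points = area - boundary/2 + 1 = 930; answer 930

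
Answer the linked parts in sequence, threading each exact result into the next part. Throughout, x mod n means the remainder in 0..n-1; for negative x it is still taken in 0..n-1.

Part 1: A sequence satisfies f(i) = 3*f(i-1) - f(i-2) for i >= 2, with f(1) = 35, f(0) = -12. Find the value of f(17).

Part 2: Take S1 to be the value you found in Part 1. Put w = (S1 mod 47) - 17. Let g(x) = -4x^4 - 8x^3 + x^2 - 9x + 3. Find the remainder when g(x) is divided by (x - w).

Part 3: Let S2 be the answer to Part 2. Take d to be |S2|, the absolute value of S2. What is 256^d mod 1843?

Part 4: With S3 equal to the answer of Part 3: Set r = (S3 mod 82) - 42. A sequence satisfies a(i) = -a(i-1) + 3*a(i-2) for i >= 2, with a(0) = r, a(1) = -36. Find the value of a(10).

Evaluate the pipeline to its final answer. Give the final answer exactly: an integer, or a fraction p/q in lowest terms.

-11616

Part 1: f(2) = 3*(35) - 1*(-12) = 117; iterating: f(2)=117, f(3)=316, f(4)=831, f(5)=2177, f(6)=5700, f(7)=14923, f(8)=39069, f(9)=102284, f(10)=267783, f(11)=701065, f(12)=1835412, f(13)=4805171, f(14)=12580101, f(15)=32935132, f(16)=86225295, f(17)=225740753; answer 225740753
Part 2: S1 = 225740753; w = 18; remainder = value at the root: -4*(18)^4 - 8*(18)^3 + 1*(18)^2 - 9*(18)^1 + 3 = (-419904) + (-46656) + (324) + (-162) + (3) = -466395; answer -466395
Part 3: S2 = -466395; d = 466395; squarings mod 1843: 256^1=256, 256^2=1031, 256^4=1393, 256^8=1613, 256^16=1296, 256^32=643, 256^64=617, 256^128=1031, 256^256=1393, 256^512=1613, 256^1024=1296, 256^2048=643, 256^4096=617, 256^8192=1031, 256^16384=1393, 256^32768=1613, 256^65536=1296, 256^131072=643, 256^262144=617; 256^466395 = 256^1 * 256^2 * 256^8 * 256^16 * 256^64 * 256^128 * 256^256 * 256^1024 * 256^2048 * 256^4096 * 256^65536 * 256^131072 * 256^262144 = 581 (mod 1843); answer 581
Part 4: S3 = 581; r = -35; a(2) = -1*(-36) + 3*(-35) = -69; iterating: a(2)=-69, a(3)=-39, a(4)=-168, a(5)=51, a(6)=-555, a(7)=708, a(8)=-2373, a(9)=4497, a(10)=-11616; answer -11616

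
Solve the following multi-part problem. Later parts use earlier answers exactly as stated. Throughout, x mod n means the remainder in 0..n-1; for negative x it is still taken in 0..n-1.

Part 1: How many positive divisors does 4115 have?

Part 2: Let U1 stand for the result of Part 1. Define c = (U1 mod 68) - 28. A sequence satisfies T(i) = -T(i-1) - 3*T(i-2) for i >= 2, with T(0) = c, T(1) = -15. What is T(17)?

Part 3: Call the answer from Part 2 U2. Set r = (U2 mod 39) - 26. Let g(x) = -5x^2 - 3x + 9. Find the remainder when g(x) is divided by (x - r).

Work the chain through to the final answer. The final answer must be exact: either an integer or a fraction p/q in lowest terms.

Part 1: 4115 = 5 * 823; number of divisors = (1+1) * (1+1) = 4; answer 4
Part 2: U1 = 4; c = -24; T(2) = -1*(-15) - 3*(-24) = 87; iterating: T(2)=87, T(3)=-42, T(4)=-219, T(5)=345, T(6)=312, T(7)=-1347, T(8)=411, T(9)=3630, T(10)=-4863, T(11)=-6027, T(12)=20616, T(13)=-2535, T(14)=-59313, T(15)=66918, T(16)=111021, T(17)=-311775; answer -311775
Part 3: U2 = -311775; r = 4; remainder = value at the root: -5*(4)^2 - 3*(4)^1 + 9 = (-80) + (-12) + (9) = -83; answer -83

-83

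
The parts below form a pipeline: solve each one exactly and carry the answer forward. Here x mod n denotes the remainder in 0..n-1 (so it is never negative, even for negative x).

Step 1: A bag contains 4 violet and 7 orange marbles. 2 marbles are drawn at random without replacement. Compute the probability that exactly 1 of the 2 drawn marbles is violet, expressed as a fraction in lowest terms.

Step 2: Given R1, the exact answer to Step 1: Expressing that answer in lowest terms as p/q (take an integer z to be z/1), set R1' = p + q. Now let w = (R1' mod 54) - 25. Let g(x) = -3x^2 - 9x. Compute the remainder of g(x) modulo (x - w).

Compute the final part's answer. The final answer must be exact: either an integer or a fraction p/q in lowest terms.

Step 1: total draws C(11,2) = 55; favorable C(4,1)*C(7,1) = 28; P = 28/55; answer 28/55
Step 2: R1 = 28/55; threaded value p + q = 83; w = 4; remainder = value at the root: -3*(4)^2 - 9*(4)^1 = (-48) + (-36) = -84; answer -84

-84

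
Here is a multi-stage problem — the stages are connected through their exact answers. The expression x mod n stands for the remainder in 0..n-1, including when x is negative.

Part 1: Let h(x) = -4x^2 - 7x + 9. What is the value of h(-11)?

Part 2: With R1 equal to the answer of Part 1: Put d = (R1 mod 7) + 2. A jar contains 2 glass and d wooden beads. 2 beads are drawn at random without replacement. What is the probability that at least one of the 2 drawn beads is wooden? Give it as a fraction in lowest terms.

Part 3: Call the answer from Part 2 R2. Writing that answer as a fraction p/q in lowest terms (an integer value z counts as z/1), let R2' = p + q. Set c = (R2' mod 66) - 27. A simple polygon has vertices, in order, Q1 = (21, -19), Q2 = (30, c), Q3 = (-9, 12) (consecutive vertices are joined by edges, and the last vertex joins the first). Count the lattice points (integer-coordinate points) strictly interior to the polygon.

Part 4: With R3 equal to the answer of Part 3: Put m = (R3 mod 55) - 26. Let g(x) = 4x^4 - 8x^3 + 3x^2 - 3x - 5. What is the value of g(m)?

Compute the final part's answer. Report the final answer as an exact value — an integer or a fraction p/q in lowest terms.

121

Part 1: -4*(-11)^2 - 7*(-11)^1 + 9 = (-484) + (77) + (9) = -398; answer -398
Part 2: R1 = -398; d = 3; total draws C(5,2) = 10; complement C(2,2) = 1; favorable 10 - 1 = 9; P = 9/10; answer 9/10
Part 3: R2 = 9/10; threaded value p + q = 19; c = -8; cross terms: (21*-8 - 30*-19)=402, (30*12 - -9*-8)=288, (-9*-19 - 21*12)=-81; twice the area = |609| = 609; area = 609/2; boundary points = 1 + 1 + 1 = 3; strictly interior points = area - boundary/2 + 1 = 304; answer 304
Part 4: R3 = 304; m = 3; 4*(3)^4 - 8*(3)^3 + 3*(3)^2 - 3*(3)^1 - 5 = (324) + (-216) + (27) + (-9) + (-5) = 121; answer 121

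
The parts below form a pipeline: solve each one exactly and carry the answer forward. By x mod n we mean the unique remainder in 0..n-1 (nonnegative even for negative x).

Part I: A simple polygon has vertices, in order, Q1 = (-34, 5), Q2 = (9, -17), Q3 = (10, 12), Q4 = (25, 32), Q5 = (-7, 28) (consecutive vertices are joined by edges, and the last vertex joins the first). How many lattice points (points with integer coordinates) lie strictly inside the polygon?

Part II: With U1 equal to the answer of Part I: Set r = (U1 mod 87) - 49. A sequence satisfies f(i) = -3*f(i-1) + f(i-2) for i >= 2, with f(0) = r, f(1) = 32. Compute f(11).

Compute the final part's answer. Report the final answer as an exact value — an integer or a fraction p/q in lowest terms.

Part I: cross terms: (-34*-17 - 9*5)=533, (9*12 - 10*-17)=278, (10*32 - 25*12)=20, (25*28 - -7*32)=924, (-7*5 - -34*28)=917; twice the area = |2672| = 2672; area = 1336; boundary points = 1 + 1 + 5 + 4 + 1 = 12; strictly interior points = area - boundary/2 + 1 = 1331; answer 1331
Part II: U1 = 1331; r = -23; f(2) = -3*(32) + 1*(-23) = -119; iterating: f(2)=-119, f(3)=389, f(4)=-1286, f(5)=4247, f(6)=-14027, f(7)=46328, f(8)=-153011, f(9)=505361, f(10)=-1669094, f(11)=5512643; answer 5512643

5512643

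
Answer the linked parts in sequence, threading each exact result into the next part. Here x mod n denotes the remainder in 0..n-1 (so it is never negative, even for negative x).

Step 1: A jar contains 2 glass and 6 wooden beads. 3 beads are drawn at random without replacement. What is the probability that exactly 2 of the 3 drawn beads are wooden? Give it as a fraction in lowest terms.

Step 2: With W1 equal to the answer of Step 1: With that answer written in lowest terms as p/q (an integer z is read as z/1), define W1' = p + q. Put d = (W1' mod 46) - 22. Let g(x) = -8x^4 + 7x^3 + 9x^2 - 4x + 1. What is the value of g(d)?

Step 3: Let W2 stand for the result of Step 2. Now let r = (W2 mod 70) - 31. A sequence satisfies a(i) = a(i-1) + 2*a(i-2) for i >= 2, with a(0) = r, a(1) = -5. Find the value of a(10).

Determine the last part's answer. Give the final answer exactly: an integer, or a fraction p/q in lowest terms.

-7177

Step 1: total draws C(8,3) = 56; favorable C(6,2)*C(2,1) = 30; P = 15/28; answer 15/28
Step 2: W1 = 15/28; threaded value p + q = 43; d = 21; -8*(21)^4 + 7*(21)^3 + 9*(21)^2 - 4*(21)^1 + 1 = (-1555848) + (64827) + (3969) + (-84) + (1) = -1487135; answer -1487135
Step 3: W2 = -1487135; r = -16; a(2) = 1*(-5) + 2*(-16) = -37; iterating: a(2)=-37, a(3)=-47, a(4)=-121, a(5)=-215, a(6)=-457, a(7)=-887, a(8)=-1801, a(9)=-3575, a(10)=-7177; answer -7177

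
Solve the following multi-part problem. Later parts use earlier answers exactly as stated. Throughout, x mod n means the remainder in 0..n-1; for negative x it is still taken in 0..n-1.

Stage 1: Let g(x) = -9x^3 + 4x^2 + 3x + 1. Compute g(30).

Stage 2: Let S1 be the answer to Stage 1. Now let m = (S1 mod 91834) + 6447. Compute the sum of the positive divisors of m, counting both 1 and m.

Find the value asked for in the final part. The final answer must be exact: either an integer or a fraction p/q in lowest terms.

109368

Stage 1: -9*(30)^3 + 4*(30)^2 + 3*(30)^1 + 1 = (-243000) + (3600) + (90) + (1) = -239309; answer -239309
Stage 2: S1 = -239309; m = 42640; 42640 = 2^4 * 5 * 13 * 41; sigma = (1 + 2 + 4 + 8 + 16) * (1 + 5) * (1 + 13) * (1 + 41) = 31 * 6 * 14 * 42 = 109368; answer 109368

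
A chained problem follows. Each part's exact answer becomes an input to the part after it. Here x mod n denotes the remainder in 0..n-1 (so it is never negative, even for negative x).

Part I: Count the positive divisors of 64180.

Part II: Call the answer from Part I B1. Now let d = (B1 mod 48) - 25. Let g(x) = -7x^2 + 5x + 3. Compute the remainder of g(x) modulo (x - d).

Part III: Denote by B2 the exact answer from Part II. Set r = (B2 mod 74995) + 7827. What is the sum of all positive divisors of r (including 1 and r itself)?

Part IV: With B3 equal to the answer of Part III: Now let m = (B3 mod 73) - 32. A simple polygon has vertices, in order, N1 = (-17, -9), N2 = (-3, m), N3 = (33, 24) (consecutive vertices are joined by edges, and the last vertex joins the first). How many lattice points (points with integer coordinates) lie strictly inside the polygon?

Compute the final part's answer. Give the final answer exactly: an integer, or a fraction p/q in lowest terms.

Part I: 64180 = 2^2 * 5 * 3209; number of divisors = (2+1) * (1+1) * (1+1) = 12; answer 12
Part II: B1 = 12; d = -13; remainder = value at the root: -7*(-13)^2 + 5*(-13)^1 + 3 = (-1183) + (-65) + (3) = -1245; answer -1245
Part III: B2 = -1245; r = 81577; 81577 = 29^2 * 97; sigma = (1 + 29 + 841) * (1 + 97) = 871 * 98 = 85358; answer 85358
Part IV: B3 = 85358; m = -11; cross terms: (-17*-11 - -3*-9)=160, (-3*24 - 33*-11)=291, (33*-9 - -17*24)=111; twice the area = |562| = 562; area = 281; boundary points = 2 + 1 + 1 = 4; strictly interior points = area - boundary/2 + 1 = 280; answer 280

280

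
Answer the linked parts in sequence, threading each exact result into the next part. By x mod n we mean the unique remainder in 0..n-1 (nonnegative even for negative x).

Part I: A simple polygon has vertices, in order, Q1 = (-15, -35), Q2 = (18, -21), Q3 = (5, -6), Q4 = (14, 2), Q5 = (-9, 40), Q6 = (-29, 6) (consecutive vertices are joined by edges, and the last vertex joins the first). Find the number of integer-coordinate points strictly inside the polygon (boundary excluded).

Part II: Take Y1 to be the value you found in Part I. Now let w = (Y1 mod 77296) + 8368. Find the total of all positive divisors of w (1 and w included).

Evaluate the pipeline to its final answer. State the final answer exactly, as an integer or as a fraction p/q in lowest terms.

Part I: cross terms: (-15*-21 - 18*-35)=945, (18*-6 - 5*-21)=-3, (5*2 - 14*-6)=94, (14*40 - -9*2)=578, (-9*6 - -29*40)=1106, (-29*-35 - -15*6)=1105; twice the area = |3825| = 3825; area = 3825/2; boundary points = 1 + 1 + 1 + 1 + 2 + 1 = 7; strictly interior points = area - boundary/2 + 1 = 1910; answer 1910
Part II: Y1 = 1910; w = 10278; 10278 = 2 * 3^2 * 571; sigma = (1 + 2) * (1 + 3 + 9) * (1 + 571) = 3 * 13 * 572 = 22308; answer 22308

22308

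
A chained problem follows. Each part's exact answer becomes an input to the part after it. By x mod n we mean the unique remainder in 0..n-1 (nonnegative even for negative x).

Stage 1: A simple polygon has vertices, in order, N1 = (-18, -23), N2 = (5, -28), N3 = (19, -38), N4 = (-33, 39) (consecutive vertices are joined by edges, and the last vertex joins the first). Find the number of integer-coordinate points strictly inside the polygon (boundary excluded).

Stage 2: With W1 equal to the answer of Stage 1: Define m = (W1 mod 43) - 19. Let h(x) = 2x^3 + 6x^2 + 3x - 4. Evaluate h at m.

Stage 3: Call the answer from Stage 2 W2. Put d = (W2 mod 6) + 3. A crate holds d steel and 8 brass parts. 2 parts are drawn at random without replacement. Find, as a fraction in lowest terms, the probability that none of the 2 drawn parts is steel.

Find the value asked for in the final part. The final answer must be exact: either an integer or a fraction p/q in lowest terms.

Stage 1: cross terms: (-18*-28 - 5*-23)=619, (5*-38 - 19*-28)=342, (19*39 - -33*-38)=-513, (-33*-23 - -18*39)=1461; twice the area = |1909| = 1909; area = 1909/2; boundary points = 1 + 2 + 1 + 1 = 5; strictly interior points = area - boundary/2 + 1 = 953; answer 953
Stage 2: W1 = 953; m = -12; 2*(-12)^3 + 6*(-12)^2 + 3*(-12)^1 - 4 = (-3456) + (864) + (-36) + (-4) = -2632; answer -2632
Stage 3: W2 = -2632; d = 5; total draws C(13,2) = 78; favorable C(8,2) = 28; P = 14/39; answer 14/39

14/39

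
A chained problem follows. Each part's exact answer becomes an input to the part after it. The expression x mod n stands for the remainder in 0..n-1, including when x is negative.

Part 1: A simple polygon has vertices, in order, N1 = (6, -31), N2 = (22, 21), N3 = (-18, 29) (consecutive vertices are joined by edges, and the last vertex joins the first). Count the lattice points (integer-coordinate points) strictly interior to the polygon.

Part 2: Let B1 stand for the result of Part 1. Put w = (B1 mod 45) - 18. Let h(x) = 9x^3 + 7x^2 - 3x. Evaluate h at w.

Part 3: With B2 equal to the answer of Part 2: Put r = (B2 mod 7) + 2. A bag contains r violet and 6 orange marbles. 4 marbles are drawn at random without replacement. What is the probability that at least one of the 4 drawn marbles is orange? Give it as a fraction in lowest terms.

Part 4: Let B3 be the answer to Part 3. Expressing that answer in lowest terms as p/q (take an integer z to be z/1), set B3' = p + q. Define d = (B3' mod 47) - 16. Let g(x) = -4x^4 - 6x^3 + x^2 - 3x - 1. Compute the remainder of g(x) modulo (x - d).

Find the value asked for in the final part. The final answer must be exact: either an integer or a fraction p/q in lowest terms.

Part 1: cross terms: (6*21 - 22*-31)=808, (22*29 - -18*21)=1016, (-18*-31 - 6*29)=384; twice the area = |2208| = 2208; area = 1104; boundary points = 4 + 8 + 12 = 24; strictly interior points = area - boundary/2 + 1 = 1093; answer 1093
Part 2: B1 = 1093; w = -5; 9*(-5)^3 + 7*(-5)^2 - 3*(-5)^1 = (-1125) + (175) + (15) = -935; answer -935
Part 3: B2 = -935; r = 5; total draws C(11,4) = 330; complement C(5,4) = 5; favorable 330 - 5 = 325; P = 65/66; answer 65/66
Part 4: B3 = 65/66; threaded value p + q = 131; d = 21; remainder = value at the root: -4*(21)^4 - 6*(21)^3 + 1*(21)^2 - 3*(21)^1 - 1 = (-777924) + (-55566) + (441) + (-63) + (-1) = -833113; answer -833113

-833113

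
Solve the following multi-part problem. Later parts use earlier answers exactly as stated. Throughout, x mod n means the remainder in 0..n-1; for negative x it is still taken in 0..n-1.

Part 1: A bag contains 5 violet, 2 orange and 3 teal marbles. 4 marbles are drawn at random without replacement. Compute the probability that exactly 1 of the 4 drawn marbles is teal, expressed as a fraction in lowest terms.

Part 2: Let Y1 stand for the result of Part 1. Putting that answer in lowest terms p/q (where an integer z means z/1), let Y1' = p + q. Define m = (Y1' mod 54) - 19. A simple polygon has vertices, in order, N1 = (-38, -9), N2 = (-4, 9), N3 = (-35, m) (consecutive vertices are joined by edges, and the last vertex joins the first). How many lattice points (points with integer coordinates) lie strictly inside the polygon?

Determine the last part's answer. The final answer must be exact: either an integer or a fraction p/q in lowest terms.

145

Part 1: total draws C(10,4) = 210; favorable C(3,1)*C(7,3) = 105; P = 1/2; answer 1/2
Part 2: Y1 = 1/2; threaded value p + q = 3; m = -16; cross terms: (-38*9 - -4*-9)=-378, (-4*-16 - -35*9)=379, (-35*-9 - -38*-16)=-293; twice the area = |-292| = 292; area = 146; boundary points = 2 + 1 + 1 = 4; strictly interior points = area - boundary/2 + 1 = 145; answer 145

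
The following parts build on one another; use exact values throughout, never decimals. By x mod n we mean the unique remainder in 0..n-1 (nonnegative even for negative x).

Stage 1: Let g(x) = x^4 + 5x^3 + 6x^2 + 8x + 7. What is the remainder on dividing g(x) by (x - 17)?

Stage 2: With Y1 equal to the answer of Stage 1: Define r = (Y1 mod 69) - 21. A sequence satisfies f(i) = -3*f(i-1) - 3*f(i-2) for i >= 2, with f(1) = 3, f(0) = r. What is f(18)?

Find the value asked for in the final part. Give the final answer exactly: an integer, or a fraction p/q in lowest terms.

Stage 1: remainder = value at the root: 1*(17)^4 + 5*(17)^3 + 6*(17)^2 + 8*(17)^1 + 7 = (83521) + (24565) + (1734) + (136) + (7) = 109963; answer 109963
Stage 2: Y1 = 109963; r = 25; f(2) = -3*(3) - 3*(25) = -84; iterating: f(2)=-84, f(3)=243, f(4)=-477, f(5)=702, f(6)=-675, f(7)=-81, f(8)=2268, f(9)=-6561, f(10)=12879, f(11)=-18954, f(12)=18225, f(13)=2187, f(14)=-61236, f(15)=177147, f(16)=-347733, f(17)=511758, f(18)=-492075; answer -492075

-492075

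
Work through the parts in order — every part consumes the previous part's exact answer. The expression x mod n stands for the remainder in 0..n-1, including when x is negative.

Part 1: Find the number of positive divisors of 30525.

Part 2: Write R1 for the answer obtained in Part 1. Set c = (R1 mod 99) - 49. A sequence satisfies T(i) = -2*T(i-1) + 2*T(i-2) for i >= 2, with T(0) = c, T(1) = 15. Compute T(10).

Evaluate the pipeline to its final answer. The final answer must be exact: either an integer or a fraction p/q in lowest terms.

Part 1: 30525 = 3 * 5^2 * 11 * 37; number of divisors = (1+1) * (2+1) * (1+1) * (1+1) = 24; answer 24
Part 2: R1 = 24; c = -25; T(2) = -2*(15) + 2*(-25) = -80; iterating: T(2)=-80, T(3)=190, T(4)=-540, T(5)=1460, T(6)=-4000, T(7)=10920, T(8)=-29840, T(9)=81520, T(10)=-222720; answer -222720

-222720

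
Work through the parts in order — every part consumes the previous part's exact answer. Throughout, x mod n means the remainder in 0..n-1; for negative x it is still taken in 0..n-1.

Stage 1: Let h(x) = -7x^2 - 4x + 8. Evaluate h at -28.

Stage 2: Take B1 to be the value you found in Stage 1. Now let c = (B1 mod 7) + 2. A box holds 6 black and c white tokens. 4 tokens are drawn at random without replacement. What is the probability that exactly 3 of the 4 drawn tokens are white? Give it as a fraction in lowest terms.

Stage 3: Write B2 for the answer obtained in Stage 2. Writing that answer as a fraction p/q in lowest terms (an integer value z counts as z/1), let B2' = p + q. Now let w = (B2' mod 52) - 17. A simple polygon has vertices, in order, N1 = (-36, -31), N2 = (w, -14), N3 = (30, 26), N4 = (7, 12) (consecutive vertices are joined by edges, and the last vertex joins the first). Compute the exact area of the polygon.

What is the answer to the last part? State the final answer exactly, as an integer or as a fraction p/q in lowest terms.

801

Stage 1: -7*(-28)^2 - 4*(-28)^1 + 8 = (-5488) + (112) + (8) = -5368; answer -5368
Stage 2: B1 = -5368; c = 3; total draws C(9,4) = 126; favorable C(3,3)*C(6,1) = 6; P = 1/21; answer 1/21
Stage 3: B2 = 1/21; threaded value p + q = 22; w = 5; cross terms: (-36*-14 - 5*-31)=659, (5*26 - 30*-14)=550, (30*12 - 7*26)=178, (7*-31 - -36*12)=215; twice the area = |1602| = 1602; area = 801; answer 801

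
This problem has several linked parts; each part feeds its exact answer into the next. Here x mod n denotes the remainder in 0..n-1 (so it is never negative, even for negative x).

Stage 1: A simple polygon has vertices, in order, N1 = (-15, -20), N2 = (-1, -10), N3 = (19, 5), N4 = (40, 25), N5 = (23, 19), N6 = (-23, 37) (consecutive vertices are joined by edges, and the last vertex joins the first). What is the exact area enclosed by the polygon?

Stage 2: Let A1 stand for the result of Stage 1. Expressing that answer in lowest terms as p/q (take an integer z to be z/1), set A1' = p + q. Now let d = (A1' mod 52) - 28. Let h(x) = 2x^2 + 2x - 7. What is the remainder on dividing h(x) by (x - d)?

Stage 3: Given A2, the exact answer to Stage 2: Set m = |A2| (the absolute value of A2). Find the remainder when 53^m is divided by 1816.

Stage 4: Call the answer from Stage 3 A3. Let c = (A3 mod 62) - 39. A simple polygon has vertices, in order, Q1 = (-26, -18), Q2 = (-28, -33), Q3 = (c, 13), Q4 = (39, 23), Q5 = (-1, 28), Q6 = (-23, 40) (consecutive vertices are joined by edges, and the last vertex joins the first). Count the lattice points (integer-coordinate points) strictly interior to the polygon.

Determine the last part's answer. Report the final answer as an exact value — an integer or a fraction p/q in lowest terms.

Stage 1: cross terms: (-15*-10 - -1*-20)=130, (-1*5 - 19*-10)=185, (19*25 - 40*5)=275, (40*19 - 23*25)=185, (23*37 - -23*19)=1288, (-23*-20 - -15*37)=1015; twice the area = |3078| = 3078; area = 1539; answer 1539
Stage 2: A1 = 1539; threaded value p + q = 1540; d = 4; remainder = value at the root: 2*(4)^2 + 2*(4)^1 - 7 = (32) + (8) + (-7) = 33; answer 33
Stage 3: A2 = 33; m = 33; squarings mod 1816: 53^1=53, 53^2=993, 53^4=1777, 53^8=1521, 53^16=1673, 53^32=473; 53^33 = 53^1 * 53^32 = 1461 (mod 1816); answer 1461
Stage 4: A3 = 1461; c = -4; cross terms: (-26*-33 - -28*-18)=354, (-28*13 - -4*-33)=-496, (-4*23 - 39*13)=-599, (39*28 - -1*23)=1115, (-1*40 - -23*28)=604, (-23*-18 - -26*40)=1454; twice the area = |2432| = 2432; area = 1216; boundary points = 1 + 2 + 1 + 5 + 2 + 1 = 12; strictly interior points = area - boundary/2 + 1 = 1211; answer 1211

1211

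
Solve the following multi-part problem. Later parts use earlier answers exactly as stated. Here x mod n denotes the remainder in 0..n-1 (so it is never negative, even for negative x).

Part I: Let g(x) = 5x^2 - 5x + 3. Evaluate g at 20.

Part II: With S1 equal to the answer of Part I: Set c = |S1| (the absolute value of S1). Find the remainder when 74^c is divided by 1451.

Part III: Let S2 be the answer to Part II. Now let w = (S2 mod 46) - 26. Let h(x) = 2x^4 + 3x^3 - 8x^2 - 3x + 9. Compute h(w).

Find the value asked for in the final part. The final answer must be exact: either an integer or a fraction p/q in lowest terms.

224811

Part I: 5*(20)^2 - 5*(20)^1 + 3 = (2000) + (-100) + (3) = 1903; answer 1903
Part II: S1 = 1903; c = 1903; squarings mod 1451: 74^1=74, 74^2=1123, 74^4=210, 74^8=570, 74^16=1327, 74^32=866, 74^64=1240, 74^128=991, 74^256=1205, 74^512=1025, 74^1024=101; 74^1903 = 74^1 * 74^2 * 74^4 * 74^8 * 74^32 * 74^64 * 74^256 * 74^512 * 74^1024 = 44 (mod 1451); answer 44
Part III: S2 = 44; w = 18; 2*(18)^4 + 3*(18)^3 - 8*(18)^2 - 3*(18)^1 + 9 = (209952) + (17496) + (-2592) + (-54) + (9) = 224811; answer 224811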